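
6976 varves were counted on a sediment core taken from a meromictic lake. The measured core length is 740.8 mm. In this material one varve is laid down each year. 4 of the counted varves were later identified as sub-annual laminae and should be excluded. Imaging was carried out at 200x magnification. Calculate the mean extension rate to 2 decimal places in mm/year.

0.11 mm/year

After corrections the count is 6976 − 4 = 6972 varves.
Mean rate = 740.8 mm / 6972 years ≈ 0.11 mm/year.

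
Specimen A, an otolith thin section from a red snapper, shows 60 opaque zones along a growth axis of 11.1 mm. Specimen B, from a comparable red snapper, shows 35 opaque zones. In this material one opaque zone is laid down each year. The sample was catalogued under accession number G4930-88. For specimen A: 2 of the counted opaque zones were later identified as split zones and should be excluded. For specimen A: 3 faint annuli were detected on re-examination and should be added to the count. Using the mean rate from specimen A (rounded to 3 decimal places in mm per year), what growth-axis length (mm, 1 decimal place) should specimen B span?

6.4 mm

Specimen A: correcting the raw count gives 60 − 2 + 3 = 61 true opaque zones.
A: 11.1 mm over 61 years gives 11.1 / 61 ≈ 0.182 mm/yr.
Length of B = 0.182 × 35 = 6.4 mm.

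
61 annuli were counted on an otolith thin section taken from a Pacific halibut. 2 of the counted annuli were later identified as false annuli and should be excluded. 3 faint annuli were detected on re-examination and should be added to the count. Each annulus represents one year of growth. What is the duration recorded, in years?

True annulus count = 61 − 2 + 3 = 62.
One annulus per year makes the duration 62 years.

62 yr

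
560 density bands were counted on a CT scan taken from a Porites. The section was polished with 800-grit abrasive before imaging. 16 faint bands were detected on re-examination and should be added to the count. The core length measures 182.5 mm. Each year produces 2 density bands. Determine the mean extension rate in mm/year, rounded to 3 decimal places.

True density band count = 560 + 16 = 576.
576 density bands at 2 per year is 576 / 2 = 288 years.
182.5 mm over 288 years gives 182.5 / 288 ≈ 0.634 mm/year.

0.634 mm/year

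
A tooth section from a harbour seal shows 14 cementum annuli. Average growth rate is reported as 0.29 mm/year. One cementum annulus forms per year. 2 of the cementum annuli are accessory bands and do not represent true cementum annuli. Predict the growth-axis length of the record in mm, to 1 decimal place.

3.5 mm

After corrections the count is 14 − 2 = 12 cementum annuli.
Length ≈ 0.29 × 12 = 3.5 mm.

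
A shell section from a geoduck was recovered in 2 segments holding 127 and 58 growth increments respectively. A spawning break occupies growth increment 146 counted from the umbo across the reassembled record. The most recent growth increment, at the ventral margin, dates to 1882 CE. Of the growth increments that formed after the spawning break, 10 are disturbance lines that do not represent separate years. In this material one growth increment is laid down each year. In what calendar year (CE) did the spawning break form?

Total growth increments = 127 + 58 = 185.
Between growth increment 146 and the ventral margin there are 185 − 146 = 39 growth increments.
Removing the 10 false growth increments leaves 39 − 10 = 29 true growth increments beyond the spawning break.
The growth increment at the ventral margin is 1882 CE, so the spawning break dates to 1882 − 29 = 1853 CE.

1853 CE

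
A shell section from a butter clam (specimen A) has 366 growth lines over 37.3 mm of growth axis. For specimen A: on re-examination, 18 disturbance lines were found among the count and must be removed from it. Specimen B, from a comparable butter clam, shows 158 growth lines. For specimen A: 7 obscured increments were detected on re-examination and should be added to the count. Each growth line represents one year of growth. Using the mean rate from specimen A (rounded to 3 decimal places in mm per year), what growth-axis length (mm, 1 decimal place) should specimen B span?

16.6 mm

Specimen A: correcting the raw count gives 366 − 18 + 7 = 355 true growth lines.
A: 37.3 mm over 355 years gives 37.3 / 355 ≈ 0.105 mm/yr.
Length of B = 0.105 × 158 = 16.6 mm.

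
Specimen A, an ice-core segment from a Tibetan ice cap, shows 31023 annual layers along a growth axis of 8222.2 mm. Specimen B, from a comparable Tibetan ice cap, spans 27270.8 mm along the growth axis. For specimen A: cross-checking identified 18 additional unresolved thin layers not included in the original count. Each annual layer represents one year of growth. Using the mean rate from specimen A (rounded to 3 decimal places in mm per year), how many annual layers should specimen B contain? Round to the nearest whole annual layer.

102909 annual layers

Specimen A: correcting the raw count gives 31023 + 18 = 31041 true annual layers.
A: Extension rate ≈ 8222.2 / 31041 = 0.265 mm/year.
For B, 27270.8 / 0.265 = 102908.68 years ≈ 102909 annual layers.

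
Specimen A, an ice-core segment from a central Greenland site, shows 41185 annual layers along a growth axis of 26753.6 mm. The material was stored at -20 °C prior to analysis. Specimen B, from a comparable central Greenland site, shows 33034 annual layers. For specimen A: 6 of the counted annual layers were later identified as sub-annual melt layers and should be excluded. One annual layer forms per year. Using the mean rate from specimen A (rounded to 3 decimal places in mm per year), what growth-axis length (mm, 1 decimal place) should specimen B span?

21472.1 mm

Specimen A: adjusted count: 41185 − 6 = 41179 annual layers.
A: Extension rate ≈ 26753.6 / 41179 = 0.650 mm/yr.
For B, 0.650 mm/year × 33034 years = 21472.1 mm.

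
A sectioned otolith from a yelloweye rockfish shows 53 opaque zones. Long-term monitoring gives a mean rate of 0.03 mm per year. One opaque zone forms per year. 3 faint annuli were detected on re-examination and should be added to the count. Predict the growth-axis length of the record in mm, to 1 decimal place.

1.7 mm

After corrections the count is 53 + 3 = 56 opaque zones.
Predicted length = 0.03 mm/year × 56 years = 1.7 mm.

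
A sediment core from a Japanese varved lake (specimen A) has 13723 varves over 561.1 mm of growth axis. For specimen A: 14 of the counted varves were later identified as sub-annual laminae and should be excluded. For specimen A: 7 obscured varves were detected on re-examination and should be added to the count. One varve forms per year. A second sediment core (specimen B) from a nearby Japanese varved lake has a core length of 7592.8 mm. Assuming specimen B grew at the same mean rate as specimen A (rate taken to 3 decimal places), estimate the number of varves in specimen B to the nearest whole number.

185190 varves

Specimen A: correcting the raw count gives 13723 − 14 + 7 = 13716 true varves.
A: Mean rate = 561.1 mm / 13716 years ≈ 0.041 mm per year.
Specimen B: 7592.8 mm / 0.041 mm per year = 185190.24 years ≈ 185190 varves.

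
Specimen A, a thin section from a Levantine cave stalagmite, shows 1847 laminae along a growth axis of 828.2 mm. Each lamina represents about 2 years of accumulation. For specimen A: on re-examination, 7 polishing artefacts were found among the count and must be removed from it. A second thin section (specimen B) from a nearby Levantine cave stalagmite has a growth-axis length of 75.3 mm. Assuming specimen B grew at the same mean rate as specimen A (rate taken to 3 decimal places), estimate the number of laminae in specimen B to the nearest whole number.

167 laminae

Specimen A: true lamina count = 1847 − 7 = 1840.
Specimen A: 1840 laminae at 2 years each span 1840 × 2 = 3680 years.
A: 828.2 mm over 3680 years gives 828.2 / 3680 ≈ 0.225 mm/yr.
B spans 75.3 / 0.225 = 334.67 years; at 2 years per lamina that is 334.67 / 2 ≈ 167 laminae.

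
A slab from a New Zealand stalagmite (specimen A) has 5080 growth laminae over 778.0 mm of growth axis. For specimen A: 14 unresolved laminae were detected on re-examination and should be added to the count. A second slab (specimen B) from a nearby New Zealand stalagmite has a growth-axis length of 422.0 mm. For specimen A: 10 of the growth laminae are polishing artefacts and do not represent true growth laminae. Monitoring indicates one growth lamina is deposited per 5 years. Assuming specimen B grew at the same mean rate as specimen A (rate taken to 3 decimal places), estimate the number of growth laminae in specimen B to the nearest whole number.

2723 growth laminae

Specimen A: correcting the raw count gives 5080 − 10 + 14 = 5084 true growth laminae.
Specimen A: 5084 growth laminae at 5 years each span 5084 × 5 = 25420 years.
A: 778.0 mm over 25420 years gives 778.0 / 25420 ≈ 0.031 mm/year.
Specimen B: 422.0 mm / 0.031 mm per year = 13612.90 years; at 5 years per growth lamina that is 13612.90 / 5 ≈ 2723 growth laminae.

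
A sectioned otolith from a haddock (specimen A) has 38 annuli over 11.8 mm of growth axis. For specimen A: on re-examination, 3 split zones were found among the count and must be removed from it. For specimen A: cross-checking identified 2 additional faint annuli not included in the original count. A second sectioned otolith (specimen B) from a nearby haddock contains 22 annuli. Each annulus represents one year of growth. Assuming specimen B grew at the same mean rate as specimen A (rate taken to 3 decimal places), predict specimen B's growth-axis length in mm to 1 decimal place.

7.0 mm

Specimen A: adjusted count: 38 − 3 + 2 = 37 annuli.
A: Mean rate = 11.8 mm / 37 years ≈ 0.319 mm per year.
Length of B = 0.319 × 22 = 7.0 mm.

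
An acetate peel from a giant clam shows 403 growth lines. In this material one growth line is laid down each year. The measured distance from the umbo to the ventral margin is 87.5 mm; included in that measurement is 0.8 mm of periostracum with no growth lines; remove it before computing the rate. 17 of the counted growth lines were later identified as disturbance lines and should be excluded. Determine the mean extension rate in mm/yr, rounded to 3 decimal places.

After corrections the count is 403 − 17 = 386 growth lines.
Removing the 0.8 mm offcut leaves 87.5 − 0.8 = 86.7 mm.
Mean rate = 86.7 mm / 386 years ≈ 0.225 mm/yr.

0.225 mm/yr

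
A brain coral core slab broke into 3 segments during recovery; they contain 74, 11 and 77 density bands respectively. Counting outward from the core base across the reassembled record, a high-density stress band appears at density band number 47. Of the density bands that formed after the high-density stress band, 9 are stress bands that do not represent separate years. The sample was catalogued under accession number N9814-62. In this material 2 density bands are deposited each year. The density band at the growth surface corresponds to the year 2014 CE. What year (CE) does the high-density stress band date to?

1961 CE

Total density bands = 74 + 11 + 77 = 162.
The high-density stress band sits at density band 47 from the core base, so 162 − 47 = 115 density bands formed after it.
Removing the 9 false density bands leaves 115 − 9 = 106 true density bands beyond the high-density stress band.
Dividing by 2 density bands per year: 106 / 2 = 53 years.
Counting back 53 years from 2014 CE places the high-density stress band in 2014 − 53 = 1961 CE.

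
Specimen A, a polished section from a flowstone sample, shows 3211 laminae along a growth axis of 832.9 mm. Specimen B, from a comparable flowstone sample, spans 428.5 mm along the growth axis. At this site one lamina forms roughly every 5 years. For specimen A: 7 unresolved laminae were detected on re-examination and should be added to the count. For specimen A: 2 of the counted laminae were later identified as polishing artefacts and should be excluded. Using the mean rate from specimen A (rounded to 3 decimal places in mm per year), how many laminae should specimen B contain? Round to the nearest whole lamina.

Specimen A: correcting the raw count gives 3211 − 2 + 7 = 3216 true laminae.
Specimen A: at 5 years per lamina, 3216 × 5 = 16080 years.
A: Mean rate = 832.9 mm / 16080 years ≈ 0.052 mm/year.
B spans 428.5 / 0.052 = 8240.38 years; at 5 years per lamina that is 8240.38 / 5 ≈ 1648 laminae.

1648 laminae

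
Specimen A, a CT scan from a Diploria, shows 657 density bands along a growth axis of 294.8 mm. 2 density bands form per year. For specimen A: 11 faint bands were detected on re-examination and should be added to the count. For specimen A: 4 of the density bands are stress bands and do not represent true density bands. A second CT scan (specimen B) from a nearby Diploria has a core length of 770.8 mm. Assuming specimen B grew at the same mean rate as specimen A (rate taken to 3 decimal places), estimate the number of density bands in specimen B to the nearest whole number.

Specimen A: adjusted count: 657 − 4 + 11 = 664 density bands.
Specimen A: with 2 density bands per year, 664 / 2 = 332 years.
A: 294.8 mm over 332 years gives 294.8 / 332 ≈ 0.888 mm/yr.
B spans 770.8 / 0.888 = 868.02 years; at 2 density bands per year that is 868.02 × 2 ≈ 1736 density bands.

1736 density bands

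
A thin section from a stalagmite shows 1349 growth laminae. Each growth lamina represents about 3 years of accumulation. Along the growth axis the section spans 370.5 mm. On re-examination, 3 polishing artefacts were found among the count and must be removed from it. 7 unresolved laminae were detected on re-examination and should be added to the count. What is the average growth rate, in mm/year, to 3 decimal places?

0.091 mm/year

Correcting the raw count gives 1349 − 3 + 7 = 1353 true growth laminae.
Multiplying by 3 years per growth lamina: 1353 × 3 = 4059 years.
Mean rate = 370.5 mm / 4059 years ≈ 0.091 mm/year.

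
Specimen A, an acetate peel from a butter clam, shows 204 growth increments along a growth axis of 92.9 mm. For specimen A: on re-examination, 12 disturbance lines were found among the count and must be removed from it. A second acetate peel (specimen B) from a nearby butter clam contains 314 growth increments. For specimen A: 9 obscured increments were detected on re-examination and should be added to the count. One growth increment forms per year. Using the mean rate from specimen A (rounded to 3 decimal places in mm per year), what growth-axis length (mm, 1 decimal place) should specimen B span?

145.1 mm

Specimen A: true growth increment count = 204 − 12 + 9 = 201.
A: Extension rate ≈ 92.9 / 201 = 0.462 mm per year.
Length of B = 0.462 × 314 = 145.1 mm.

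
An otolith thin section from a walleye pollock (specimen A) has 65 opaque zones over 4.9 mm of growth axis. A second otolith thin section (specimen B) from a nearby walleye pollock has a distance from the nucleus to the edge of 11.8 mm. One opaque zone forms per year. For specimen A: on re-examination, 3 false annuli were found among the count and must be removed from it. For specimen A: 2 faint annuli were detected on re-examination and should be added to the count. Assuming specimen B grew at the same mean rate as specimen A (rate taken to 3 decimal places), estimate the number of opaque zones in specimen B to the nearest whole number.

153 opaque zones

Specimen A: adjusted count: 65 − 3 + 2 = 64 opaque zones.
A: Extension rate ≈ 4.9 / 64 = 0.077 mm/yr.
For B, 11.8 / 0.077 = 153.25 years ≈ 153 opaque zones.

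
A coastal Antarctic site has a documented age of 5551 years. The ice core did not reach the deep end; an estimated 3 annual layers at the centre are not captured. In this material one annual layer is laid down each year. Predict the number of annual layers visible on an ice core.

5548 annual layers

At one annual layer per year, 5551 years correspond to 5551 annual layers.
Subtracting the 3 annual layers not captured gives 5551 − 3 = 5548 annual layers in the record.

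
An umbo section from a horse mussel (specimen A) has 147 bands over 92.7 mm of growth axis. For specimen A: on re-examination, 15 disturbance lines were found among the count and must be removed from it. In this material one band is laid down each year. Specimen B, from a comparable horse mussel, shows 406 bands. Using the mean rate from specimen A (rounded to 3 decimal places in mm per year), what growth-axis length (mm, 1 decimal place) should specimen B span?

285.0 mm

Specimen A: correcting the raw count gives 147 − 15 = 132 true bands.
A: 92.7 mm over 132 years gives 92.7 / 132 ≈ 0.702 mm/year.
For B, 0.702 mm/year × 406 years = 285.0 mm.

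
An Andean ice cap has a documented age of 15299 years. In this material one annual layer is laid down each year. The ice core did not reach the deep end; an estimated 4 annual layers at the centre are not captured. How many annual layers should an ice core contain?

Expected annual layers over 15299 years: 15299.
Less the 4 uncaptured annual layers: 15299 − 4 = 15295.

15295 annual layers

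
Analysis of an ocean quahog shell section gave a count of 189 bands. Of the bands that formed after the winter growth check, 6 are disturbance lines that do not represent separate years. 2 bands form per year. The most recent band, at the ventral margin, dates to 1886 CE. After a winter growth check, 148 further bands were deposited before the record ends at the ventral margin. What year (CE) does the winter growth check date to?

148 bands post-date the winter growth check.
Removing the 6 false bands leaves 148 − 6 = 142 true bands beyond the winter growth check.
142 bands at 2 per year is 142 / 2 = 71 years.
1886 − 71 = 1815 CE.

1815 CE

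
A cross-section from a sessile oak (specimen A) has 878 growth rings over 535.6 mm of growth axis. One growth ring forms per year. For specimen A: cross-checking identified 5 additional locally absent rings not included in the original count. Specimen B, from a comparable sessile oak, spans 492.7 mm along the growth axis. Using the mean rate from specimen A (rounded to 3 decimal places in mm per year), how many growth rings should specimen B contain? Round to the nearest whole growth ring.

812 growth rings

Specimen A: true growth ring count = 878 + 5 = 883.
A: Mean rate = 535.6 mm / 883 years ≈ 0.607 mm per year.
B spans 492.7 / 0.607 = 811.70 years ≈ 812 growth rings.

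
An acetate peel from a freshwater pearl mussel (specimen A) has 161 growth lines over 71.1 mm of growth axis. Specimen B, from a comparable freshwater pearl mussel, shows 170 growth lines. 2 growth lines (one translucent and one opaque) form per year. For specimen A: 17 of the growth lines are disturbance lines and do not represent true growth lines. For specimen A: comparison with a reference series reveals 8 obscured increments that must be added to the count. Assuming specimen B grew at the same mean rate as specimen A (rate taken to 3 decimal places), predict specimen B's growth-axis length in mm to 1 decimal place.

79.6 mm

Specimen A: correcting the raw count gives 161 − 17 + 8 = 152 true growth lines.
Specimen A: 152 growth lines at 2 per year is 152 / 2 = 76 years.
A: Mean rate = 71.1 mm / 76 years ≈ 0.936 mm/yr.
Specimen B: dividing by 2 growth lines per year: 170 / 2 = 85 years. B's length ≈ 0.936 × 85 = 79.6 mm.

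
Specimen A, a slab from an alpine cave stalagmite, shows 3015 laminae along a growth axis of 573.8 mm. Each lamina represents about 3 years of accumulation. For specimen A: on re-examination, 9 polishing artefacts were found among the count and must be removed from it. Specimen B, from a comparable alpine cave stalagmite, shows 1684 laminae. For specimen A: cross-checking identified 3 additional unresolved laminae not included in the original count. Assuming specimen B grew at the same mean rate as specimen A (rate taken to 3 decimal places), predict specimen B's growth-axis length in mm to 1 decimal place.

323.3 mm

Specimen A: true lamina count = 3015 − 9 + 3 = 3009.
Specimen A: at 3 years per lamina, 3009 × 3 = 9027 years.
A: 573.8 mm over 9027 years gives 573.8 / 9027 ≈ 0.064 mm per year.
Specimen B: at 3 years per lamina, 1684 × 3 = 5052 years. For B, 0.064 mm/year × 5052 years = 323.3 mm.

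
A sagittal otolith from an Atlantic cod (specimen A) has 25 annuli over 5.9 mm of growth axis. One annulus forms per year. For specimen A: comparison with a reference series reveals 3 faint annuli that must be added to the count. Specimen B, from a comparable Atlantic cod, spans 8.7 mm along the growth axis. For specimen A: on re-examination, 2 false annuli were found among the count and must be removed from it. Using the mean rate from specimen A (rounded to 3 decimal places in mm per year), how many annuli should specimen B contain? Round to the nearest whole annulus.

38 annuli

Specimen A: after corrections the count is 25 − 2 + 3 = 26 annuli.
A: Extension rate ≈ 5.9 / 26 = 0.227 mm/yr.
B spans 8.7 / 0.227 = 38.33 years ≈ 38 annuli.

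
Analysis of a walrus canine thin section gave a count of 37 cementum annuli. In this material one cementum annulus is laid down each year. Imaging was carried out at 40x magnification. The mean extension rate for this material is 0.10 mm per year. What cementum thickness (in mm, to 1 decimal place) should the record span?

37 years of growth are recorded.
Predicted length = 0.10 mm/year × 37 years = 3.7 mm.

3.7 mm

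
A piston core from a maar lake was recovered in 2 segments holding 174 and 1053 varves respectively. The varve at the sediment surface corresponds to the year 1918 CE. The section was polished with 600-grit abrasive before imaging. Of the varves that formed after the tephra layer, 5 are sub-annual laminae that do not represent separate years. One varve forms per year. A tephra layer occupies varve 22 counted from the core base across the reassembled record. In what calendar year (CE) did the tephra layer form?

Total varves = 174 + 1053 = 1227.
Between varve 22 and the sediment surface there are 1227 − 22 = 1205 varves.
Excluding 5 false varves: 1205 − 5 = 1200.
1918 − 1200 = 718 CE.

718 CE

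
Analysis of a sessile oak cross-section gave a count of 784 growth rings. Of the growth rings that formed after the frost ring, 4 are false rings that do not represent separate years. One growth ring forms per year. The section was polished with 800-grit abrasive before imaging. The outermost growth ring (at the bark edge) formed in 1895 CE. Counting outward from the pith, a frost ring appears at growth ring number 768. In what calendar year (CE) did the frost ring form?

Between growth ring 768 and the bark edge there are 784 − 768 = 16 growth rings.
16 − 4 false = 12 true growth rings after the frost ring.
1895 − 12 = 1883 CE.

1883 CE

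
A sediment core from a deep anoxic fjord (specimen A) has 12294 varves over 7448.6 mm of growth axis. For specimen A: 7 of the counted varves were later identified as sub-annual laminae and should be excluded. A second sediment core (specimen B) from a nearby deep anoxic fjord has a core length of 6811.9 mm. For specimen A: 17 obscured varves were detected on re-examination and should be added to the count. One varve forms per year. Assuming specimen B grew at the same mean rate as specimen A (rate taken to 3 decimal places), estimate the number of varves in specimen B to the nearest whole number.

Specimen A: adjusted count: 12294 − 7 + 17 = 12304 varves.
A: 7448.6 mm over 12304 years gives 7448.6 / 12304 ≈ 0.605 mm/year.
Specimen B: 6811.9 mm / 0.605 mm per year = 11259.34 years ≈ 11259 varves.

11259 varves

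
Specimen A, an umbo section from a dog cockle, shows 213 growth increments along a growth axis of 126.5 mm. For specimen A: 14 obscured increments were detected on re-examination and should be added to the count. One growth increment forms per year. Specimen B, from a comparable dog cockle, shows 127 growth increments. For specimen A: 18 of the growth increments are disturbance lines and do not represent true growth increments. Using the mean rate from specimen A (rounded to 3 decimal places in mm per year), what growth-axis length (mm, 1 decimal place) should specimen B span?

Specimen A: true growth increment count = 213 − 18 + 14 = 209.
A: Mean rate = 126.5 mm / 209 years ≈ 0.605 mm per year.
Length of B = 0.605 × 127 = 76.8 mm.

76.8 mm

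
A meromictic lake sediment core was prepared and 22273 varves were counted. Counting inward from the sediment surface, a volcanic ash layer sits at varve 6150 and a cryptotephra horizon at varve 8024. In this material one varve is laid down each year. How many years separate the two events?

1874 years

8024 − 6150 = 1874 varves lie between the two events.
That is 1874 years at one varve per year.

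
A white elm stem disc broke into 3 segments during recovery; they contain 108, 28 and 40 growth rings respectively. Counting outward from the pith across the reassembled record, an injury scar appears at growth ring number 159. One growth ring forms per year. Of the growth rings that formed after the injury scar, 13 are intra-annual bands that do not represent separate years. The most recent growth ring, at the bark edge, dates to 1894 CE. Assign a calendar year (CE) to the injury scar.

Total growth rings = 108 + 28 + 40 = 176.
The injury scar sits at growth ring 159 from the pith, so 176 − 159 = 17 growth rings formed after it.
17 − 13 false = 4 true growth rings after the injury scar.
The growth ring at the bark edge is 1894 CE, so the injury scar dates to 1894 − 4 = 1890 CE.

1890 CE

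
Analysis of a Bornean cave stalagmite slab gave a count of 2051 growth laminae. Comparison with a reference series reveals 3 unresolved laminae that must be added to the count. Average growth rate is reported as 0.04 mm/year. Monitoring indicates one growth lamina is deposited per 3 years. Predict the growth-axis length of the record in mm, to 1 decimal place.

Adjusted count: 2051 + 3 = 2054 growth laminae.
At 3 years per growth lamina, 2054 × 3 = 6162 years.
6162 years at 0.04 mm/year gives 0.04 × 6162 = 246.5 mm.

246.5 mm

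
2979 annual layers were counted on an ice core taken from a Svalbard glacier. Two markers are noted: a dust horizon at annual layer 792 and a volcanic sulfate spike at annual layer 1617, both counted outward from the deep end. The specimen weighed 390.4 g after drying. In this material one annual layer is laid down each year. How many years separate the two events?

825 yr

Separation: 1617 − 792 = 825 annual layers.
That is 825 years at one annual layer per year.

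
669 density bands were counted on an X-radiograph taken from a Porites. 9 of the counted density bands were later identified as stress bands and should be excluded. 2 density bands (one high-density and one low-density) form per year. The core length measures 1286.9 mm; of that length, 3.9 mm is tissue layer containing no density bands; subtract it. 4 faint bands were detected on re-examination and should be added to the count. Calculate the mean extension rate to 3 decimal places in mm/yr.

Adjusted count: 669 − 9 + 4 = 664 density bands.
Dividing by 2 density bands per year: 664 / 2 = 332 years.
Removing the 3.9 mm offcut leaves 1286.9 − 3.9 = 1283.0 mm.
Extension rate ≈ 1283.0 / 332 = 3.864 mm/yr.

3.864 mm/yr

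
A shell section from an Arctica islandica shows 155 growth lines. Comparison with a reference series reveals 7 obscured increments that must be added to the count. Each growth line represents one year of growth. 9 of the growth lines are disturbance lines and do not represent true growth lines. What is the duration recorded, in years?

Correcting the raw count gives 155 − 9 + 7 = 153 true growth lines.
At one growth line per year, that is 153 years.

153 years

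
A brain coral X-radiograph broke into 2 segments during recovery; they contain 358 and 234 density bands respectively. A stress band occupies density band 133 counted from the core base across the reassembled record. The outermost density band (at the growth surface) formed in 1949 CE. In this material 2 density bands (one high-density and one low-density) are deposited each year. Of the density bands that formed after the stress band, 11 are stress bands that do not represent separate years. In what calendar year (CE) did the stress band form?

1725 CE

Total density bands = 358 + 234 = 592.
Between density band 133 and the growth surface there are 592 − 133 = 459 density bands.
459 − 11 false = 448 true density bands after the stress band.
448 density bands at 2 per year is 448 / 2 = 224 years.
Counting back 224 years from 1949 CE places the stress band in 1949 − 224 = 1725 CE.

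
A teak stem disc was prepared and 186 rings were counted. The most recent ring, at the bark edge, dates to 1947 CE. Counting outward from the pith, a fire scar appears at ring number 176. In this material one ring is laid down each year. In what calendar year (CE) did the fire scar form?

1937 CE

The fire scar sits at ring 176 from the pith, so 186 − 176 = 10 rings formed after it.
The ring at the bark edge is 1947 CE, so the fire scar dates to 1947 − 10 = 1937 CE.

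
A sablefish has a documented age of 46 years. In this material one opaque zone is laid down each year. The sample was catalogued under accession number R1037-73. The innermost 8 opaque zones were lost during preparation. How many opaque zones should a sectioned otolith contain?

38 opaque zones

At one opaque zone per year, 46 years correspond to 46 opaque zones.
46 − 8 missed = 38 opaque zones expected in the prepared section.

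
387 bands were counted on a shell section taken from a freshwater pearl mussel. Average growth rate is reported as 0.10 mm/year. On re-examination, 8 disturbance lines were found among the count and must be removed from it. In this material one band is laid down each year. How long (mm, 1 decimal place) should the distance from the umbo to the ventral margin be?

37.9 mm

Adjusted count: 387 − 8 = 379 bands.
379 years at 0.10 mm/year gives 0.10 × 379 = 37.9 mm.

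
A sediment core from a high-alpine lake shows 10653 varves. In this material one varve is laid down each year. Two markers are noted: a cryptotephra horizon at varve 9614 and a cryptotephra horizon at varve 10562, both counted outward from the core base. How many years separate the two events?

948 years

10562 − 9614 = 948 varves lie between the two events.
At one varve per year, 948 years elapsed between them.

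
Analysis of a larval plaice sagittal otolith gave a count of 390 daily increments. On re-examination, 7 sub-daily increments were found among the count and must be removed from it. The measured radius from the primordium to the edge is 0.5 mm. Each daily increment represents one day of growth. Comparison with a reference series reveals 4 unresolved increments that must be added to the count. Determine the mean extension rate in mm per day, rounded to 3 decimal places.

0.001 mm per day

Adjusted count: 390 − 7 + 4 = 387 daily increments.
Mean rate = 0.5 mm / 387 days ≈ 0.001 mm per day.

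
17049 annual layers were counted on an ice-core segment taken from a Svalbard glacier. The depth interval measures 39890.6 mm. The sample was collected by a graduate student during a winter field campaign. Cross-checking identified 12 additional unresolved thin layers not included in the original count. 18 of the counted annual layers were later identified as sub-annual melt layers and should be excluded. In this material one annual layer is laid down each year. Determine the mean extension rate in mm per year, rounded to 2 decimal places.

True annual layer count = 17049 − 18 + 12 = 17043.
39890.6 mm over 17043 years gives 39890.6 / 17043 ≈ 2.34 mm per year.

2.34 mm per year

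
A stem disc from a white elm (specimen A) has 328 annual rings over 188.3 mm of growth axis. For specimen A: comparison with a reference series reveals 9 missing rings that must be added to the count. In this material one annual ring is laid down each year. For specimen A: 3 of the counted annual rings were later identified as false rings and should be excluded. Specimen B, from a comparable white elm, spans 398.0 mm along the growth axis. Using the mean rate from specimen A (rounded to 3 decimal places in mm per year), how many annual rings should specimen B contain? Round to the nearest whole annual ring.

706 annual rings

Specimen A: true annual ring count = 328 − 3 + 9 = 334.
A: Extension rate ≈ 188.3 / 334 = 0.564 mm per year.
B spans 398.0 / 0.564 = 705.67 years ≈ 706 annual rings.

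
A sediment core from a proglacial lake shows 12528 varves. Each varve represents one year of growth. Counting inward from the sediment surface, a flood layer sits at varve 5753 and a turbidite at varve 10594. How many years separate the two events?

The two markers are separated by 10594 − 5753 = 4841 varves.
At one varve per year, 4841 years elapsed between them.

4841 years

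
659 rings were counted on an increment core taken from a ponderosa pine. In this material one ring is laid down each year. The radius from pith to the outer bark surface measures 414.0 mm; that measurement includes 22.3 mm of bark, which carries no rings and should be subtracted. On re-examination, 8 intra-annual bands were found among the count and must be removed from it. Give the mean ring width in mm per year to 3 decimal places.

0.602 mm per year

True ring count = 659 − 8 = 651.
Net length = 414.0 − 22.3 = 391.7 mm.
Mean rate = 391.7 mm / 651 years ≈ 0.602 mm per year.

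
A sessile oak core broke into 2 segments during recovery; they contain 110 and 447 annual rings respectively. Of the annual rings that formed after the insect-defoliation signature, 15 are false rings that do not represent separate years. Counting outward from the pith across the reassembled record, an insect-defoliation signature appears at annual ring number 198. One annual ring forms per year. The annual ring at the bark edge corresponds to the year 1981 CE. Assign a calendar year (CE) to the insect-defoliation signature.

Total annual rings = 110 + 447 = 557.
Between annual ring 198 and the bark edge there are 557 − 198 = 359 annual rings.
Excluding 15 false annual rings: 359 − 15 = 344.
The annual ring at the bark edge is 1981 CE, so the insect-defoliation signature dates to 1981 − 344 = 1637 CE.

1637 CE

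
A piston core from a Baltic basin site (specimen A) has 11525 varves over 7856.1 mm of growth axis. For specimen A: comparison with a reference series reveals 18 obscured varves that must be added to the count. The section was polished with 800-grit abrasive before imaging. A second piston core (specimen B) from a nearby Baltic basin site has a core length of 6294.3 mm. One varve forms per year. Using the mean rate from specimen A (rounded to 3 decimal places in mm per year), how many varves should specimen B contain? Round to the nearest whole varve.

Specimen A: correcting the raw count gives 11525 + 18 = 11543 true varves.
A: 7856.1 mm over 11543 years gives 7856.1 / 11543 ≈ 0.681 mm per year.
Specimen B: 6294.3 mm / 0.681 mm per year = 9242.73 years ≈ 9243 varves.

9243 varves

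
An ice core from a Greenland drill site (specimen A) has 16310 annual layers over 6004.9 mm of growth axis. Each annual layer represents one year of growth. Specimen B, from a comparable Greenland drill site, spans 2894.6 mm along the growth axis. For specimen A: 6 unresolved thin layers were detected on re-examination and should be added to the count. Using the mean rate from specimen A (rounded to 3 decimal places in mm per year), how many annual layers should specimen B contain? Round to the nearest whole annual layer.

Specimen A: correcting the raw count gives 16310 + 6 = 16316 true annual layers.
A: Extension rate ≈ 6004.9 / 16316 = 0.368 mm/yr.
B spans 2894.6 / 0.368 = 7865.76 years ≈ 7866 annual layers.

7866 annual layers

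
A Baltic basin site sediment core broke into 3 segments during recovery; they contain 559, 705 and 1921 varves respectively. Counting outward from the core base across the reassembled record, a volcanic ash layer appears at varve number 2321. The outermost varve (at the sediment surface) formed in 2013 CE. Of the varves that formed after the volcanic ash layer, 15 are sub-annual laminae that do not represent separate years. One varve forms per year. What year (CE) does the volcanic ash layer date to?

1164 CE

Total varves = 559 + 705 + 1921 = 3185.
3185 − 2321 = 864 varves lie beyond the volcanic ash layer toward the sediment surface.
Removing the 15 false varves leaves 864 − 15 = 849 true varves beyond the volcanic ash layer.
The varve at the sediment surface is 2013 CE, so the volcanic ash layer dates to 2013 − 849 = 1164 CE.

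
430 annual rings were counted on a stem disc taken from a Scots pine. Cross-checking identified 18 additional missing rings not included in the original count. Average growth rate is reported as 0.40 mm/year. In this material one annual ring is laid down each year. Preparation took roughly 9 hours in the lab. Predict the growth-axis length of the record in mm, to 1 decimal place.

Adjusted count: 430 + 18 = 448 annual rings.
448 years at 0.40 mm/year gives 0.40 × 448 = 179.2 mm.

179.2 mm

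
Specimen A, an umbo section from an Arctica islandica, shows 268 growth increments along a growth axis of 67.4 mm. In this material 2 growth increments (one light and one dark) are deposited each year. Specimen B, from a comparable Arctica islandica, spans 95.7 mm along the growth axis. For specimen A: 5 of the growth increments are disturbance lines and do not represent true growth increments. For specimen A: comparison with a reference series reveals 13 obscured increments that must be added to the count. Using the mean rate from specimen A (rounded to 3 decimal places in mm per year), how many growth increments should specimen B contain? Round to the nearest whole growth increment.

Specimen A: adjusted count: 268 − 5 + 13 = 276 growth increments.
Specimen A: dividing by 2 growth increments per year: 276 / 2 = 138 years.
A: 67.4 mm over 138 years gives 67.4 / 138 ≈ 0.488 mm/yr.
B spans 95.7 / 0.488 = 196.11 years; at 2 growth increments per year that is 196.11 × 2 ≈ 392 growth increments.

392 growth increments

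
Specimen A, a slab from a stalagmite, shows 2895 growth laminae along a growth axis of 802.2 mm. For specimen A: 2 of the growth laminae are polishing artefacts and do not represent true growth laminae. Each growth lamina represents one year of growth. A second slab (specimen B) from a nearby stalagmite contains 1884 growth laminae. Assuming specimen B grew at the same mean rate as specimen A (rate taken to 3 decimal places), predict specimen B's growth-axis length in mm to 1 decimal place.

521.9 mm

Specimen A: correcting the raw count gives 2895 − 2 = 2893 true growth laminae.
A: Mean rate = 802.2 mm / 2893 years ≈ 0.277 mm per year.
Length of B = 0.277 × 1884 = 521.9 mm.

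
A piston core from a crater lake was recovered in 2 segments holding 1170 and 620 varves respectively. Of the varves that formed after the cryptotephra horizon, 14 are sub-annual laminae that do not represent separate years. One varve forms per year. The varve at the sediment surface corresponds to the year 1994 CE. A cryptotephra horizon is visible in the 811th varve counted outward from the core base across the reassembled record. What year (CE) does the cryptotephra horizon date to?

1029 CE

Total varves = 1170 + 620 = 1790.
Between varve 811 and the sediment surface there are 1790 − 811 = 979 varves.
Excluding 14 false varves: 979 − 14 = 965.
1994 − 965 = 1029 CE.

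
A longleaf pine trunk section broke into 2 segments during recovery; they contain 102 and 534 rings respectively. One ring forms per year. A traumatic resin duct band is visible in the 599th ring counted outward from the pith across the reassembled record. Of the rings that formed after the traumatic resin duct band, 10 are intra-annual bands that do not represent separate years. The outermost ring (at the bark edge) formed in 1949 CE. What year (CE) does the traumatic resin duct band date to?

Total rings = 102 + 534 = 636.
The traumatic resin duct band sits at ring 599 from the pith, so 636 − 599 = 37 rings formed after it.
Removing the 10 false rings leaves 37 − 10 = 27 true rings beyond the traumatic resin duct band.
1949 − 27 = 1922 CE.

1922 CE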